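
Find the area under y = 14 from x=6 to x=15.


The area under a constant function y = 14 is a rectangle.
Width = 15 - 6 = 9
Height = 14
Area = width * height
= 9 * 14
= 126

126


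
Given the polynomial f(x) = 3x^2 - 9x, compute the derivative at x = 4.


Differentiate term by term using power and sum rules:
f(x) = 3x^2 - 9x
f'(x) = 6x - 9
Substitute x = 4:
f'(4) = 6 * 4 - 9
= 24 - 9
= 15

15


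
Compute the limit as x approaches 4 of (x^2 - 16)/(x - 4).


Direct substitution gives 0/0, so we factor the numerator.
Factor: (x^2 - 16) = (x - 4)(x + 4)
Cancel the common factor (x - 4):
(x^2 - 16)/(x - 4) = (x + 4)
Now substitute x = 4:
= (4) - (-4) = 8

8


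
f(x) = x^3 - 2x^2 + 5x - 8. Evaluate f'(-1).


Differentiate f(x) = x^3 - 2x^2 + 5x - 8 term by term:
f'(x) = 3x^2 - 4x + 5
Substitute x = -1:
f'(-1) = 3 * (-1)^2 - 4 * (-1) + 5
= 3 + 4 + 5
= 12

12


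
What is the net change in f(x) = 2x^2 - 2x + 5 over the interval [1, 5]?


Net change = f(b) - f(a)
f(x) = 2x^2 - 2x + 5
Compute f(5):
f(5) = 2 * 5^2 - 2 * 5 + 5
= 50 - 10 + 5
= 45
Compute f(1):
f(1) = 2 * 1^2 - 2 * 1 + 5
= 2 - 2 + 5
= 5
Net change = 45 - 5 = 40

40


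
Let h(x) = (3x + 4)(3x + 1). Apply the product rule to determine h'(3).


Let u(x) = 3x + 4 and v(x) = 3x + 1
u'(x) = 3
v'(x) = 3
Product rule: h'(x) = u'(x)*v(x) + u(x)*v'(x)
= 3 * (3x + 1) + (3x + 4) * 3
At x = 3:
u(3) = 3 * 3 + 4 = 13
v(3) = 3 * 3 + 1 = 10
h'(3) = 3 * 10 + 13 * 3
= 30 + 39
= 69

69


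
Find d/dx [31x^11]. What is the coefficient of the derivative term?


We apply the power rule: d/dx [ax^n] = a*n * x^(n-1)
d/dx [31x^11]
= 31 * 11 * x^(11-1)
= 341x^10
The coefficient is 341

341


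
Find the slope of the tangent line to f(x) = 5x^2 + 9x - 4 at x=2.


The slope of the tangent line equals f'(x) at the point.
f(x) = 5x^2 + 9x - 4
f'(x) = 10x + 9
At x = 2:
f'(2) = 10 * 2 + 9
= 20 + 9
= 29

29


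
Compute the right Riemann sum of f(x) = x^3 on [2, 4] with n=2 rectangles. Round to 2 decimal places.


Right Riemann sum uses right endpoints of each subinterval.
Interval: [2, 4], n = 2
dx = (4 - 2) / 2 = 1
Right endpoints: [3, 4]
f values: [27, 64]
Sum = dx * (sum of f values)
= 1 * 91
= 91 = 91.00

91.00


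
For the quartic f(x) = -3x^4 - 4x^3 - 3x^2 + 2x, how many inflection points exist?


Inflection points occur where f''(x) = 0 and concavity changes.
f(x) = -3x^4 - 4x^3 - 3x^2 + 2x
f'(x) = -12x^3 - 12x^2 - 6x + 2
f''(x) = -36x^2 - 24x - 6
This is a quadratic in x. Use the discriminant to count real roots.
Discriminant = (-24)^2 - 4 * (-36) * (-6)
= 576 - 864
= -288
Since discriminant < 0, f''(x) = 0 has no real solutions.
Number of inflection points: 0

0


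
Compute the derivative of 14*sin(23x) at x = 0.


Apply the chain rule to differentiate 14*sin(23x):
d/dx [14*sin(23x)]
= 14 * cos(23x) * d/dx(23x)
= 14 * 23 * cos(23x)
= 322 * cos(23x)
Evaluate at x = 0:
= 322 * cos(0)
= 322 * 1
= 322

322


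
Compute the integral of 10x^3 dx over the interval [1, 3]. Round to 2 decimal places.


Find the antiderivative of 10x^3:
F(x) = 10/4 * x^4
Apply the Fundamental Theorem of Calculus:
F(3) - F(1)
= 10/4 * 3^4 - 10/4 * 1^4
= 10/4 * (81 - 1)
= 10/4 * 80
= 200 = 200.00

200.00


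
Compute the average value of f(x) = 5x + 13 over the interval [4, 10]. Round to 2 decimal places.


Average value = 1/(b-a) * integral from a to b of f(x) dx
First compute the integral of 5x + 13:
F(x) = (5/2)x^2 + 13x
F(10) = 5/2 * 100 + 13 * 10 = 380
F(4) = 5/2 * 16 + 13 * 4 = 92
Integral = 380 - 92 = 288
Average = 288 / (10 - 4) = 288 / 6
= 48 = 48.00

48.00


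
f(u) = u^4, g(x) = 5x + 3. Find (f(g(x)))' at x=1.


Using the chain rule: (f(g(x)))' = f'(g(x)) * g'(x)
First, find g(1):
g(1) = 5 * 1 + 3 = 8
Next, f'(u) = 4u^3
And g'(x) = 5
So f'(g(1)) * g'(1)
= 4 * 8^3 * 5
= 4 * 512 * 5
= 10240

10240


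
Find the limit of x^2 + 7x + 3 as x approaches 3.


Since polynomials are continuous, we use direct substitution.
lim(x->3) of x^2 + 7x + 3
= 1 * 3^2 + 7 * 3 + 3
= 9 + 21 + 3
= 33

33


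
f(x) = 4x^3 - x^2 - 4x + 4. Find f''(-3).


First derivative:
f'(x) = 12x^2 - 2x - 4
Second derivative:
f''(x) = 24x - 2
Substitute x = -3:
f''(-3) = 24 * (-3) - 2
= -72 - 2
= -74

-74


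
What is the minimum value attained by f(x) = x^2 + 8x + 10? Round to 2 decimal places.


For a quadratic f(x) = ax^2 + bx + c with a > 0, the minimum is at the vertex.
Vertex x-coordinate: x = -b/(2a)
x = -(8) / (2 * 1)
x = -8/2 = -4
Substitute back to find the minimum value:
f(-4) = 1 * (-4)^2 + 8 * (-4) + 10
= 16 - 32 + 10
= -6 = -6.00

-6.00


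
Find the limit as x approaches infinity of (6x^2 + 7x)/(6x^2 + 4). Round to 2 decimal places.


For limits at infinity with equal-degree polynomials,
we compare leading coefficients.
Numerator leading term: 6x^2
Denominator leading term: 6x^2
Divide both by x^2:
lim = (6 + 7/x) / (6 + 4/x^2)
As x -> infinity, the 1/x and 1/x^2 terms vanish:
= 6/6 = 1 = 1.00

1.00


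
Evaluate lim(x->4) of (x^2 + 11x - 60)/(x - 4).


Direct substitution gives 0/0, so we factor the numerator.
Factor: (x^2 + 11x - 60) = (x - 4)(x + 15)
Cancel the common factor (x - 4):
(x^2 + 11x - 60)/(x - 4) = (x + 15)
Now substitute x = 4:
= (4) - (-15) = 19

19


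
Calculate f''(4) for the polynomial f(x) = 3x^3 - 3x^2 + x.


First derivative:
f'(x) = 9x^2 - 6x + 1
Second derivative:
f''(x) = 18x - 6
Substitute x = 4:
f''(4) = 18 * 4 - 6
= 72 - 6
= 66

66


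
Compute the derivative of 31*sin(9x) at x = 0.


Apply the chain rule to differentiate 31*sin(9x):
d/dx [31*sin(9x)]
= 31 * cos(9x) * d/dx(9x)
= 31 * 9 * cos(9x)
= 279 * cos(9x)
Evaluate at x = 0:
= 279 * cos(0)
= 279 * 1
= 279

279


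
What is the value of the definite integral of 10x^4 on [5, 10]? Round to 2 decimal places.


Find the antiderivative of 10x^4:
F(x) = 10/5 * x^5
Apply the Fundamental Theorem of Calculus:
F(10) - F(5)
= 10/5 * 10^5 - 10/5 * 5^5
= 10/5 * (100000 - 3125)
= 10/5 * 96875
= 193750 = 193750.00

193750.00


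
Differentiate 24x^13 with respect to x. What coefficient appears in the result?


We apply the power rule: d/dx [ax^n] = a*n * x^(n-1)
d/dx [24x^13]
= 24 * 13 * x^(13-1)
= 312x^12
The coefficient is 312

312


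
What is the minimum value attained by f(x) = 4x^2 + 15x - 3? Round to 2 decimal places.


For a quadratic f(x) = ax^2 + bx + c with a > 0, the minimum is at the vertex.
Vertex x-coordinate: x = -b/(2a)
x = -(15) / (2 * 4)
x = -15/8
Substitute back to find the minimum value:
f(-15/8) = 4 * (-15/8)^2 + 15 * (-15/8) - 3
= 225/16 - 225/8 - 3
= -273/16 ≈ -17.06

-17.06


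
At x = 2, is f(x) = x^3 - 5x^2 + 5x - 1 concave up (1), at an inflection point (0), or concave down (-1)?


Concavity is determined by the sign of f''(x).
f(x) = x^3 - 5x^2 + 5x - 1
f'(x) = 3x^2 - 10x + 5
f''(x) = 6x - 10
f''(2) = 6 * 2 - 10
= 12 - 10
= 2
Since f''(2) > 0, the function is concave up (1)

1


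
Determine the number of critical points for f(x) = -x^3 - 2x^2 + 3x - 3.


Find where f'(x) = 0:
f(x) = -x^3 - 2x^2 + 3x - 3
f'(x) = -3x^2 - 4x + 3
This is a quadratic in x. Use the discriminant to count real roots.
Discriminant = (-4)^2 - 4 * (-3) * 3
= 16 - (-36)
= 52
Since discriminant > 0, f'(x) = 0 has 2 real solutions.
Number of critical points: 2

2


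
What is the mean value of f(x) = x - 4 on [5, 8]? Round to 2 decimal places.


Average value = 1/(b-a) * integral from a to b of f(x) dx
First compute the integral of x - 4:
F(x) = (1/2)x^2 - 4x
F(8) = 1/2 * 64 - 4 * 8 = 0
F(5) = 1/2 * 25 - 4 * 5 = -15/2
Integral = 0 - (-15/2) = 15/2
Average = (15/2) / (8 - 5) = (15/2) / 3
= 5/2 = 2.50

2.50


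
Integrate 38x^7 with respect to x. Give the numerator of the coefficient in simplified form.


Apply the power rule for integration:
integral of ax^n dx = a/(n+1) * x^(n+1) + C
integral of 38x^7 dx
= 38/8 * x^8 + C
= 19/4 * x^8 + C
The coefficient in lowest terms is 19/4, and its numerator is 19

19


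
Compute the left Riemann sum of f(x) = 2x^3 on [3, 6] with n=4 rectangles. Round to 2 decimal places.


Left Riemann sum uses left endpoints of each subinterval.
Interval: [3, 6], n = 4
dx = (6 - 3) / 4 = 3/4
Left endpoints: [3, 15/4, 9/2, 21/4]
f values: [54, 3375/32, 729/4, 9261/32]
Sum = dx * (sum of f values)
= 3/4 * 5049/8
= 15147/32 ≈ 473.34

473.34


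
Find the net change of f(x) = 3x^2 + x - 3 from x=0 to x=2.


Net change = f(b) - f(a)
f(x) = 3x^2 + x - 3
Compute f(2):
f(2) = 3 * 2^2 + 1 * 2 - 3
= 12 + 2 - 3
= 11
Compute f(0):
f(0) = 3 * 0^2 + 1 * 0 - 3
= 0 + 0 - 3
= -3
Net change = 11 - (-3) = 14

14


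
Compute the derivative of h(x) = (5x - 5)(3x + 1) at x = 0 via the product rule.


Let u(x) = 5x - 5 and v(x) = 3x + 1
u'(x) = 5
v'(x) = 3
Product rule: h'(x) = u'(x)*v(x) + u(x)*v'(x)
= 5 * (3x + 1) + (5x - 5) * 3
At x = 0:
u(0) = 5 * 0 - 5 = -5
v(0) = 3 * 0 + 1 = 1
h'(0) = 5 * 1 + (-5) * 3
= 5 - 15
= -10

-10


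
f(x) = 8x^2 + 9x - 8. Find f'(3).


Differentiate term by term using power and sum rules:
f(x) = 8x^2 + 9x - 8
f'(x) = 16x + 9
Substitute x = 3:
f'(3) = 16 * 3 + 9
= 48 + 9
= 57

57


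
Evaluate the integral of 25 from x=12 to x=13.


The integral of a constant k over [a, b] equals k * (b - a).
integral from 12 to 13 of 25 dx
= 25 * (13 - 12)
= 25 * 1
= 25

25


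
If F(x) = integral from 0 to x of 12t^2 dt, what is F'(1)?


By the Fundamental Theorem of Calculus (Part 1):
If F(x) = integral from 0 to x of f(t) dt, then F'(x) = f(x)
Here f(t) = 12t^2
So F'(x) = 12x^2
Evaluate at x = 1:
F'(1) = 12 * 1^2
= 12 * 1
= 12

12


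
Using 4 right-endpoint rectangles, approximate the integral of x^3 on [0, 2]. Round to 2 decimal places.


Right Riemann sum uses right endpoints of each subinterval.
Interval: [0, 2], n = 4
dx = (2 - 0) / 4 = 1/2
Right endpoints: [1/2, 1, 3/2, 2]
f values: [1/8, 1, 27/8, 8]
Sum = dx * (sum of f values)
= 1/2 * 25/2
= 25/4 = 6.25

6.25


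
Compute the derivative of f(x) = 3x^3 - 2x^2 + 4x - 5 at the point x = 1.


Differentiate f(x) = 3x^3 - 2x^2 + 4x - 5 term by term:
f'(x) = 9x^2 - 4x + 4
Substitute x = 1:
f'(1) = 9 * 1^2 - 4 * 1 + 4
= 9 - 4 + 4
= 9

9


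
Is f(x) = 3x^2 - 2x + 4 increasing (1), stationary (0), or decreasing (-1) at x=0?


Compute f'(x) to determine behavior:
f'(x) = 6x - 2
f'(0) = 6 * 0 - 2
= 0 - 2
= -2
Since f'(0) < 0, the function is decreasing (-1)

-1


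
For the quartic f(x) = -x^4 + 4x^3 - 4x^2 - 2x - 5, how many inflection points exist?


Inflection points occur where f''(x) = 0 and concavity changes.
f(x) = -x^4 + 4x^3 - 4x^2 - 2x - 5
f'(x) = -4x^3 + 12x^2 - 8x - 2
f''(x) = -12x^2 + 24x - 8
This is a quadratic in x. Use the discriminant to count real roots.
Discriminant = (24)^2 - 4 * (-12) * (-8)
= 576 - 384
= 192
Since discriminant > 0, f''(x) = 0 has 2 distinct real solutions.
A quadratic with two distinct real roots changes sign at each root, so concavity changes at both.
Number of inflection points: 2

2


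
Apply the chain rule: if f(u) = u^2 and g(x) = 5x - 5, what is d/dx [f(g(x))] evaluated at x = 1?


Using the chain rule: (f(g(x)))' = f'(g(x)) * g'(x)
First, find g(1):
g(1) = 5 * 1 - 5 = 0
Next, f'(u) = 2u
And g'(x) = 5
So f'(g(1)) * g'(1)
= 2 * 0 * 5
= 0

0


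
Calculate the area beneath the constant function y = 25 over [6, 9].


The area under a constant function y = 25 is a rectangle.
Width = 9 - 6 = 3
Height = 25
Area = width * height
= 3 * 25
= 75

75


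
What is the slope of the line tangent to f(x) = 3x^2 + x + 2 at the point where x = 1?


The slope of the tangent line equals f'(x) at the point.
f(x) = 3x^2 + x + 2
f'(x) = 6x + 1
At x = 1:
f'(1) = 6 * 1 + 1
= 6 + 1
= 7

7


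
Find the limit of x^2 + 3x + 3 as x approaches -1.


Since polynomials are continuous, we use direct substitution.
lim(x->-1) of x^2 + 3x + 3
= 1 * (-1)^2 + 3 * (-1) + 3
= 1 - 3 + 3
= 1

1


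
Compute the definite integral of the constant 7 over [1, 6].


The integral of a constant k over [a, b] equals k * (b - a).
integral from 1 to 6 of 7 dx
= 7 * (6 - 1)
= 7 * 5
= 35

35


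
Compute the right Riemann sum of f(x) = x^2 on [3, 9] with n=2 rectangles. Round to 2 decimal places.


Right Riemann sum uses right endpoints of each subinterval.
Interval: [3, 9], n = 2
dx = (9 - 3) / 2 = 3
Right endpoints: [6, 9]
f values: [36, 81]
Sum = dx * (sum of f values)
= 3 * 117
= 351 = 351.00

351.00


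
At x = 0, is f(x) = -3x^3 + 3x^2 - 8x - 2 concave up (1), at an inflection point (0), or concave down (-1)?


Concavity is determined by the sign of f''(x).
f(x) = -3x^3 + 3x^2 - 8x - 2
f'(x) = -9x^2 + 6x - 8
f''(x) = -18x + 6
f''(0) = -18 * 0 + 6
= 0 + 6
= 6
Since f''(0) > 0, the function is concave up (1)

1


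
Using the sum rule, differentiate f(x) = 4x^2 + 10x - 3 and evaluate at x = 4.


Differentiate term by term using power and sum rules:
f(x) = 4x^2 + 10x - 3
f'(x) = 8x + 10
Substitute x = 4:
f'(4) = 8 * 4 + 10
= 32 + 10
= 42

42


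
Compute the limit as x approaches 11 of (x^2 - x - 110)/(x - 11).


Direct substitution gives 0/0, so we factor the numerator.
Factor: (x^2 - x - 110) = (x - 11)(x + 10)
Cancel the common factor (x - 11):
(x^2 - x - 110)/(x - 11) = (x + 10)
Now substitute x = 11:
= (11) - (-10) = 21

21


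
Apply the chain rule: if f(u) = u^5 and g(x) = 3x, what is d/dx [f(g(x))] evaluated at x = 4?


Using the chain rule: (f(g(x)))' = f'(g(x)) * g'(x)
First, find g(4):
g(4) = 3 * 4 + 0 = 12
Next, f'(u) = 5u^4
And g'(x) = 3
So f'(g(4)) * g'(4)
= 5 * 12^4 * 3
= 5 * 20736 * 3
= 311040

311040


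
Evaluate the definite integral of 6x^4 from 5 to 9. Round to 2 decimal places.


Find the antiderivative of 6x^4:
F(x) = 6/5 * x^5
Apply the Fundamental Theorem of Calculus:
F(9) - F(5)
= 6/5 * 9^5 - 6/5 * 5^5
= 6/5 * (59049 - 3125)
= 6/5 * 55924
= 335544/5 = 67108.80

67108.80


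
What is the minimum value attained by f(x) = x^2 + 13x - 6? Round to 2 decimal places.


For a quadratic f(x) = ax^2 + bx + c with a > 0, the minimum is at the vertex.
Vertex x-coordinate: x = -b/(2a)
x = -(13) / (2 * 1)
x = -13/2
Substitute back to find the minimum value:
f(-13/2) = 1 * (-13/2)^2 + 13 * (-13/2) - 6
= 169/4 - 169/2 - 6
= -193/4 = -48.25

-48.25


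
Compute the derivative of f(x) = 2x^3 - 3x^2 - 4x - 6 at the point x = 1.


Differentiate f(x) = 2x^3 - 3x^2 - 4x - 6 term by term:
f'(x) = 6x^2 - 6x - 4
Substitute x = 1:
f'(1) = 6 * 1^2 - 6 * 1 - 4
= 6 - 6 - 4
= -4

-4


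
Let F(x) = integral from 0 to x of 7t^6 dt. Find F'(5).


By the Fundamental Theorem of Calculus (Part 1):
If F(x) = integral from 0 to x of f(t) dt, then F'(x) = f(x)
Here f(t) = 7t^6
So F'(x) = 7x^6
Evaluate at x = 5:
F'(5) = 7 * 5^6
= 7 * 15625
= 109375

109375


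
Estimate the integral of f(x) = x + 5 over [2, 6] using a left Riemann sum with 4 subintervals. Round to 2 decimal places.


Left Riemann sum uses left endpoints of each subinterval.
Interval: [2, 6], n = 4
dx = (6 - 2) / 4 = 1
Left endpoints: [2, 3, 4, 5]
f values: [7, 8, 9, 10]
Sum = dx * (sum of f values)
= 1 * 34
= 34 = 34.00

34.00


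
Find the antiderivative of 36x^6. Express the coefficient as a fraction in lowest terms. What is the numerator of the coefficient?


Apply the power rule for integration:
integral of ax^n dx = a/(n+1) * x^(n+1) + C
integral of 36x^6 dx
= 36/7 * x^7 + C
The coefficient in lowest terms is 36/7, and its numerator is 36

36


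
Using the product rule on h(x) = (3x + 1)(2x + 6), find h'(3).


Let u(x) = 3x + 1 and v(x) = 2x + 6
u'(x) = 3
v'(x) = 2
Product rule: h'(x) = u'(x)*v(x) + u(x)*v'(x)
= 3 * (2x + 6) + (3x + 1) * 2
At x = 3:
u(3) = 3 * 3 + 1 = 10
v(3) = 2 * 3 + 6 = 12
h'(3) = 3 * 12 + 10 * 2
= 36 + 20
= 56

56


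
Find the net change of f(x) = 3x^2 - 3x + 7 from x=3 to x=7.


Net change = f(b) - f(a)
f(x) = 3x^2 - 3x + 7
Compute f(7):
f(7) = 3 * 7^2 - 3 * 7 + 7
= 147 - 21 + 7
= 133
Compute f(3):
f(3) = 3 * 3^2 - 3 * 3 + 7
= 27 - 9 + 7
= 25
Net change = 133 - 25 = 108

108


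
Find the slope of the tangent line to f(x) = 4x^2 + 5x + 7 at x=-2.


The slope of the tangent line equals f'(x) at the point.
f(x) = 4x^2 + 5x + 7
f'(x) = 8x + 5
At x = -2:
f'(-2) = 8 * (-2) + 5
= -16 + 5
= -11

-11


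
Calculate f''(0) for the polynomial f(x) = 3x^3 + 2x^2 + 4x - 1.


First derivative:
f'(x) = 9x^2 + 4x + 4
Second derivative:
f''(x) = 18x + 4
Substitute x = 0:
f''(0) = 18 * 0 + 4
= 0 + 4
= 4

4


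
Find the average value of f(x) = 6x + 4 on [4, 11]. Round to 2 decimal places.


Average value = 1/(b-a) * integral from a to b of f(x) dx
First compute the integral of 6x + 4:
F(x) = 3x^2 + 4x
F(11) = 3 * 121 + 4 * 11 = 407
F(4) = 3 * 16 + 4 * 4 = 64
Integral = 407 - 64 = 343
Average = 343 / (11 - 4) = 343 / 7
= 49 = 49.00

49.00


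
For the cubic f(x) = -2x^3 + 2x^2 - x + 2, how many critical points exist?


Find where f'(x) = 0:
f(x) = -2x^3 + 2x^2 - x + 2
f'(x) = -6x^2 + 4x - 1
This is a quadratic in x. Use the discriminant to count real roots.
Discriminant = (4)^2 - 4 * (-6) * (-1)
= 16 - 24
= -8
Since discriminant < 0, f'(x) = 0 has no real solutions.
Number of critical points: 0

0


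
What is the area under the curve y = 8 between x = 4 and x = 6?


The area under a constant function y = 8 is a rectangle.
Width = 6 - 4 = 2
Height = 8
Area = width * height
= 2 * 8
= 16

16


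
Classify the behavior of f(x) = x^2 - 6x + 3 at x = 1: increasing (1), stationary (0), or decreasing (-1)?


Compute f'(x) to determine behavior:
f'(x) = 2x - 6
f'(1) = 2 * 1 - 6
= 2 - 6
= -4
Since f'(1) < 0, the function is decreasing (-1)

-1


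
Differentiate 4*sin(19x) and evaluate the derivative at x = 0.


Apply the chain rule to differentiate 4*sin(19x):
d/dx [4*sin(19x)]
= 4 * cos(19x) * d/dx(19x)
= 4 * 19 * cos(19x)
= 76 * cos(19x)
Evaluate at x = 0:
= 76 * cos(0)
= 76 * 1
= 76

76


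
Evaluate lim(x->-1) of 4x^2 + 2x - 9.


Since polynomials are continuous, we use direct substitution.
lim(x->-1) of 4x^2 + 2x - 9
= 4 * (-1)^2 + 2 * (-1) - 9
= 4 - 2 - 9
= -7

-7


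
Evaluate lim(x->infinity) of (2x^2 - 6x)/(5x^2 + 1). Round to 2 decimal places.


For limits at infinity with equal-degree polynomials,
we compare leading coefficients.
Numerator leading term: 2x^2
Denominator leading term: 5x^2
Divide both by x^2:
lim = (2 - 6/x) / (5 + 1/x^2)
As x -> infinity, the 1/x and 1/x^2 terms vanish:
= 2/5 = 0.40

0.40


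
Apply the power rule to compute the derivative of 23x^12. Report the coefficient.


We apply the power rule: d/dx [ax^n] = a*n * x^(n-1)
d/dx [23x^12]
= 23 * 12 * x^(12-1)
= 276x^11
The coefficient is 276

276


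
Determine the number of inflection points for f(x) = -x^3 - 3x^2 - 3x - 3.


Inflection points occur where f''(x) = 0 and concavity changes.
f(x) = -x^3 - 3x^2 - 3x - 3
f'(x) = -3x^2 - 6x - 3
f''(x) = -6x - 6
Set f''(x) = 0:
-6x - 6 = 0
x = 6 / (-6) = -1
Since f''(x) is linear (degree 1), it changes sign at this point.
Therefore there is exactly 1 inflection point.

1


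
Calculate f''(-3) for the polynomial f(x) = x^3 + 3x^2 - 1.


First derivative:
f'(x) = 3x^2 + 6x
Second derivative:
f''(x) = 6x + 6
Substitute x = -3:
f''(-3) = 6 * (-3) + 6
= -18 + 6
= -12

-12


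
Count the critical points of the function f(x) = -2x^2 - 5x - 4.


Find where f'(x) = 0:
f'(x) = -4x - 5
Set f'(x) = 0:
-4x - 5 = 0
x = 5 / (-4) = -5/4
This is a linear equation in x, so there is exactly one solution.
Number of critical points: 1

1


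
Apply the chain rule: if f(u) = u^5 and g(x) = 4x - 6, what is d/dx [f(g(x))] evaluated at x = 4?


Using the chain rule: (f(g(x)))' = f'(g(x)) * g'(x)
First, find g(4):
g(4) = 4 * 4 - 6 = 10
Next, f'(u) = 5u^4
And g'(x) = 4
So f'(g(4)) * g'(4)
= 5 * 10^4 * 4
= 5 * 10000 * 4
= 200000

200000


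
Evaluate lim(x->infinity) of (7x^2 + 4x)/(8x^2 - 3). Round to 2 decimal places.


For limits at infinity with equal-degree polynomials,
we compare leading coefficients.
Numerator leading term: 7x^2
Denominator leading term: 8x^2
Divide both by x^2:
lim = (7 + 4/x) / (8 - 3/x^2)
As x -> infinity, the 1/x and 1/x^2 terms vanish:
= 7/8 ≈ 0.88

0.88


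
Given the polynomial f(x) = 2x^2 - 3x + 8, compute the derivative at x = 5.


Differentiate term by term using power and sum rules:
f(x) = 2x^2 - 3x + 8
f'(x) = 4x - 3
Substitute x = 5:
f'(5) = 4 * 5 - 3
= 20 - 3
= 17

17


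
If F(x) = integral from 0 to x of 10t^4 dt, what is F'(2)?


By the Fundamental Theorem of Calculus (Part 1):
If F(x) = integral from 0 to x of f(t) dt, then F'(x) = f(x)
Here f(t) = 10t^4
So F'(x) = 10x^4
Evaluate at x = 2:
F'(2) = 10 * 2^4
= 10 * 16
= 160

160


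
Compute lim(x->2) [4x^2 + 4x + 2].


Since polynomials are continuous, we use direct substitution.
lim(x->2) of 4x^2 + 4x + 2
= 4 * 2^2 + 4 * 2 + 2
= 16 + 8 + 2
= 26

26


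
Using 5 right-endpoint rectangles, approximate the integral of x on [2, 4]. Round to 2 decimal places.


Right Riemann sum uses right endpoints of each subinterval.
Interval: [2, 4], n = 5
dx = (4 - 2) / 5 = 2/5
Right endpoints: [12/5, 14/5, 16/5, 18/5, 4]
f values: [12/5, 14/5, 16/5, 18/5, 4]
Sum = dx * (sum of f values)
= 2/5 * 16
= 32/5 = 6.40

6.40


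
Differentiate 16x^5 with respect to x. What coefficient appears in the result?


We apply the power rule: d/dx [ax^n] = a*n * x^(n-1)
d/dx [16x^5]
= 16 * 5 * x^(5-1)
= 80x^4
The coefficient is 80

80


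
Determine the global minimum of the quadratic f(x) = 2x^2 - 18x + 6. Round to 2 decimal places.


For a quadratic f(x) = ax^2 + bx + c with a > 0, the minimum is at the vertex.
Vertex x-coordinate: x = -b/(2a)
x = -(-18) / (2 * 2)
x = 18/4 = 9/2
Substitute back to find the minimum value:
f(9/2) = 2 * (9/2)^2 - 18 * (9/2) + 6
= 81/2 - 81 + 6
= -69/2 = -34.50

-34.50


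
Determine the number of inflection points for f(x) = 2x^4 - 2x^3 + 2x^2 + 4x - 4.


Inflection points occur where f''(x) = 0 and concavity changes.
f(x) = 2x^4 - 2x^3 + 2x^2 + 4x - 4
f'(x) = 8x^3 - 6x^2 + 4x + 4
f''(x) = 24x^2 - 12x + 4
This is a quadratic in x. Use the discriminant to count real roots.
Discriminant = (-12)^2 - 4 * 24 * 4
= 144 - 384
= -240
Since discriminant < 0, f''(x) = 0 has no real solutions.
Number of inflection points: 0

0


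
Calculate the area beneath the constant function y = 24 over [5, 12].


The area under a constant function y = 24 is a rectangle.
Width = 12 - 5 = 7
Height = 24
Area = width * height
= 7 * 24
= 168

168


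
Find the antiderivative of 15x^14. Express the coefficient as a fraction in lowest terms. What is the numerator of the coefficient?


Apply the power rule for integration:
integral of ax^n dx = a/(n+1) * x^(n+1) + C
integral of 15x^14 dx
= 15/15 * x^15 + C
= 1 * x^15 + C
The coefficient in lowest terms is 1 = 1/1, so its numerator is 1

1


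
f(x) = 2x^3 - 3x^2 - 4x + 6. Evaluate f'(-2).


Differentiate f(x) = 2x^3 - 3x^2 - 4x + 6 term by term:
f'(x) = 6x^2 - 6x - 4
Substitute x = -2:
f'(-2) = 6 * (-2)^2 - 6 * (-2) - 4
= 24 + 12 - 4
= 32

32


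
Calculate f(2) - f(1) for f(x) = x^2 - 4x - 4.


Net change = f(b) - f(a)
f(x) = x^2 - 4x - 4
Compute f(2):
f(2) = 1 * 2^2 - 4 * 2 - 4
= 4 - 8 - 4
= -8
Compute f(1):
f(1) = 1 * 1^2 - 4 * 1 - 4
= 1 - 4 - 4
= -7
Net change = -8 - (-7) = -1

-1


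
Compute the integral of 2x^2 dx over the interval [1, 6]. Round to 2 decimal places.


Find the antiderivative of 2x^2:
F(x) = 2/3 * x^3
Apply the Fundamental Theorem of Calculus:
F(6) - F(1)
= 2/3 * 6^3 - 2/3 * 1^3
= 2/3 * (216 - 1)
= 2/3 * 215
= 430/3 ≈ 143.33

143.33


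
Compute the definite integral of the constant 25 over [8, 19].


The integral of a constant k over [a, b] equals k * (b - a).
integral from 8 to 19 of 25 dx
= 25 * (19 - 8)
= 25 * 11
= 275

275


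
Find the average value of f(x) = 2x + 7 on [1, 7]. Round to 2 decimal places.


Average value = 1/(b-a) * integral from a to b of f(x) dx
First compute the integral of 2x + 7:
F(x) = x^2 + 7x
F(7) = 1 * 49 + 7 * 7 = 98
F(1) = 1 * 1 + 7 * 1 = 8
Integral = 98 - 8 = 90
Average = 90 / (7 - 1) = 90 / 6
= 15 = 15.00

15.00


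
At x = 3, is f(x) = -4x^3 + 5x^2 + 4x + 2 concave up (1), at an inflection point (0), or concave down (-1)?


Concavity is determined by the sign of f''(x).
f(x) = -4x^3 + 5x^2 + 4x + 2
f'(x) = -12x^2 + 10x + 4
f''(x) = -24x + 10
f''(3) = -24 * 3 + 10
= -72 + 10
= -62
Since f''(3) < 0, the function is concave down (-1)

-1


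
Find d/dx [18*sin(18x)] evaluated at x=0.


Apply the chain rule to differentiate 18*sin(18x):
d/dx [18*sin(18x)]
= 18 * cos(18x) * d/dx(18x)
= 18 * 18 * cos(18x)
= 324 * cos(18x)
Evaluate at x = 0:
= 324 * cos(0)
= 324 * 1
= 324

324


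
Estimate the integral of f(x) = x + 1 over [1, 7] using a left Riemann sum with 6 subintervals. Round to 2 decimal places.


Left Riemann sum uses left endpoints of each subinterval.
Interval: [1, 7], n = 6
dx = (7 - 1) / 6 = 1
Left endpoints: [1, 2, 3, 4, 5, 6]
f values: [2, 3, 4, 5, 6, 7]
Sum = dx * (sum of f values)
= 1 * 27
= 27 = 27.00

27.00


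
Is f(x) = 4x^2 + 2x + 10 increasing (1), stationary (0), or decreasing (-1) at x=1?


Compute f'(x) to determine behavior:
f'(x) = 8x + 2
f'(1) = 8 * 1 + 2
= 8 + 2
= 10
Since f'(1) > 0, the function is increasing (1)

1


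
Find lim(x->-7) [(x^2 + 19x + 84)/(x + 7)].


Direct substitution gives 0/0, so we factor the numerator.
Factor: (x^2 + 19x + 84) = (x + 7)(x + 12)
Cancel the common factor (x + 7):
(x^2 + 19x + 84)/(x + 7) = (x + 12)
Now substitute x = -7:
= (-7) - (-12) = 5

5


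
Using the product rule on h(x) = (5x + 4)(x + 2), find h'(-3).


Let u(x) = 5x + 4 and v(x) = x + 2
u'(x) = 5
v'(x) = 1
Product rule: h'(x) = u'(x)*v(x) + u(x)*v'(x)
= 5 * (x + 2) + (5x + 4) * 1
At x = -3:
u(-3) = 5 * (-3) + 4 = -11
v(-3) = 1 * (-3) + 2 = -1
h'(-3) = 5 * (-1) + (-11) * 1
= -5 - 11
= -16

-16


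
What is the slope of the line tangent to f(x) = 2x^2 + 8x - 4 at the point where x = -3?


The slope of the tangent line equals f'(x) at the point.
f(x) = 2x^2 + 8x - 4
f'(x) = 4x + 8
At x = -3:
f'(-3) = 4 * (-3) + 8
= -12 + 8
= -4

-4


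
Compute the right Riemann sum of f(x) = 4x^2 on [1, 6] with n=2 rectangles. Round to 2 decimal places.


Right Riemann sum uses right endpoints of each subinterval.
Interval: [1, 6], n = 2
dx = (6 - 1) / 2 = 5/2
Right endpoints: [7/2, 6]
f values: [49, 144]
Sum = dx * (sum of f values)
= 5/2 * 193
= 965/2 = 482.50

482.50


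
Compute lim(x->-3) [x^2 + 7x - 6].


Since polynomials are continuous, we use direct substitution.
lim(x->-3) of x^2 + 7x - 6
= 1 * (-3)^2 + 7 * (-3) - 6
= 9 - 21 - 6
= -18

-18


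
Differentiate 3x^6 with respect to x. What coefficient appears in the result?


We apply the power rule: d/dx [ax^n] = a*n * x^(n-1)
d/dx [3x^6]
= 3 * 6 * x^(6-1)
= 18x^5
The coefficient is 18

18


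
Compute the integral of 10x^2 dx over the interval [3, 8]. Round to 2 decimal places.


Find the antiderivative of 10x^2:
F(x) = 10/3 * x^3
Apply the Fundamental Theorem of Calculus:
F(8) - F(3)
= 10/3 * 8^3 - 10/3 * 3^3
= 10/3 * (512 - 27)
= 10/3 * 485
= 4850/3 ≈ 1616.67

1616.67


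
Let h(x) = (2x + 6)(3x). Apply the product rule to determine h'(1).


Let u(x) = 2x + 6 and v(x) = 3x
u'(x) = 2
v'(x) = 3
Product rule: h'(x) = u'(x)*v(x) + u(x)*v'(x)
= 2 * (3x) + (2x + 6) * 3
At x = 1:
u(1) = 2 * 1 + 6 = 8
v(1) = 3 * 1 + 0 = 3
h'(1) = 2 * 3 + 8 * 3
= 6 + 24
= 30

30


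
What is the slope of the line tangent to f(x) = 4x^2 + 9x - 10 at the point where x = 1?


The slope of the tangent line equals f'(x) at the point.
f(x) = 4x^2 + 9x - 10
f'(x) = 8x + 9
At x = 1:
f'(1) = 8 * 1 + 9
= 8 + 9
= 17

17


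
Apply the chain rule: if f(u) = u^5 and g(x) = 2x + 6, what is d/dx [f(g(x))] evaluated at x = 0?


Using the chain rule: (f(g(x)))' = f'(g(x)) * g'(x)
First, find g(0):
g(0) = 2 * 0 + 6 = 6
Next, f'(u) = 5u^4
And g'(x) = 2
So f'(g(0)) * g'(0)
= 5 * 6^4 * 2
= 5 * 1296 * 2
= 12960

12960


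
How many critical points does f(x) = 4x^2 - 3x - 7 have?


Find where f'(x) = 0:
f'(x) = 8x - 3
Set f'(x) = 0:
8x - 3 = 0
x = 3 / 8 = 3/8
This is a linear equation in x, so there is exactly one solution.
Number of critical points: 1

1


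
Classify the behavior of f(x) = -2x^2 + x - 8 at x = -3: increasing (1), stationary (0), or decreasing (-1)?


Compute f'(x) to determine behavior:
f'(x) = -4x + 1
f'(-3) = -4 * (-3) + 1
= 12 + 1
= 13
Since f'(-3) > 0, the function is increasing (1)

1


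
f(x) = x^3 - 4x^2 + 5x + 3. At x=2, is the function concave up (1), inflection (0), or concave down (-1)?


Concavity is determined by the sign of f''(x).
f(x) = x^3 - 4x^2 + 5x + 3
f'(x) = 3x^2 - 8x + 5
f''(x) = 6x - 8
f''(2) = 6 * 2 - 8
= 12 - 8
= 4
Since f''(2) > 0, the function is concave up (1)

1


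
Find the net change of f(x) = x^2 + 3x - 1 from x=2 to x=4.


Net change = f(b) - f(a)
f(x) = x^2 + 3x - 1
Compute f(4):
f(4) = 1 * 4^2 + 3 * 4 - 1
= 16 + 12 - 1
= 27
Compute f(2):
f(2) = 1 * 2^2 + 3 * 2 - 1
= 4 + 6 - 1
= 9
Net change = 27 - 9 = 18

18


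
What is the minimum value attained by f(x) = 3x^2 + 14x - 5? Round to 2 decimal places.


For a quadratic f(x) = ax^2 + bx + c with a > 0, the minimum is at the vertex.
Vertex x-coordinate: x = -b/(2a)
x = -(14) / (2 * 3)
x = -14/6 = -7/3
Substitute back to find the minimum value:
f(-7/3) = 3 * (-7/3)^2 + 14 * (-7/3) - 5
= 49/3 - 98/3 - 5
= -64/3 ≈ -21.33

-21.33


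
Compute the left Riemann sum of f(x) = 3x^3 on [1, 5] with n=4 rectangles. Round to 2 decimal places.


Left Riemann sum uses left endpoints of each subinterval.
Interval: [1, 5], n = 4
dx = (5 - 1) / 4 = 1
Left endpoints: [1, 2, 3, 4]
f values: [3, 24, 81, 192]
Sum = dx * (sum of f values)
= 1 * 300
= 300 = 300.00

300.00


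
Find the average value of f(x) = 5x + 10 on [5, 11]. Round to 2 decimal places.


Average value = 1/(b-a) * integral from a to b of f(x) dx
First compute the integral of 5x + 10:
F(x) = (5/2)x^2 + 10x
F(11) = 5/2 * 121 + 10 * 11 = 825/2
F(5) = 5/2 * 25 + 10 * 5 = 225/2
Integral = 825/2 - 225/2 = 300
Average = 300 / (11 - 5) = 300 / 6
= 50 = 50.00

50.00


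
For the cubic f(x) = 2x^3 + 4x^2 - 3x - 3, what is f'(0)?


Differentiate f(x) = 2x^3 + 4x^2 - 3x - 3 term by term:
f'(x) = 6x^2 + 8x - 3
Substitute x = 0:
f'(0) = 6 * 0^2 + 8 * 0 - 3
= 0 + 0 - 3
= -3

-3


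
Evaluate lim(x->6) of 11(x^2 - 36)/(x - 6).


Direct substitution gives 0/0, so we factor the numerator.
Factor: 11(x^2 - 36) = 11 * (x - 6)(x + 6)
Cancel the common factor (x - 6):
11(x^2 - 36)/(x - 6) = 11 * (x + 6)
Now substitute x = 6:
= 11 * (6 + 6) = 132

132


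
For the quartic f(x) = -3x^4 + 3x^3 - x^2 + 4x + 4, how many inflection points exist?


Inflection points occur where f''(x) = 0 and concavity changes.
f(x) = -3x^4 + 3x^3 - x^2 + 4x + 4
f'(x) = -12x^3 + 9x^2 - 2x + 4
f''(x) = -36x^2 + 18x - 2
This is a quadratic in x. Use the discriminant to count real roots.
Discriminant = (18)^2 - 4 * (-36) * (-2)
= 324 - 288
= 36
Since discriminant > 0, f''(x) = 0 has 2 distinct real solutions.
A quadratic with two distinct real roots changes sign at each root, so concavity changes at both.
Number of inflection points: 2

2


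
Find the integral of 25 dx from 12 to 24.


The integral of a constant k over [a, b] equals k * (b - a).
integral from 12 to 24 of 25 dx
= 25 * (24 - 12)
= 25 * 12
= 300

300


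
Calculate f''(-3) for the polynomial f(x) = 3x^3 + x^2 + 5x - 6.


First derivative:
f'(x) = 9x^2 + 2x + 5
Second derivative:
f''(x) = 18x + 2
Substitute x = -3:
f''(-3) = 18 * (-3) + 2
= -54 + 2
= -52

-52


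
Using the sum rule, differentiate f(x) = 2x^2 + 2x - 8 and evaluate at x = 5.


Differentiate term by term using power and sum rules:
f(x) = 2x^2 + 2x - 8
f'(x) = 4x + 2
Substitute x = 5:
f'(5) = 4 * 5 + 2
= 20 + 2
= 22

22


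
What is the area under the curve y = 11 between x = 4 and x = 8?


The area under a constant function y = 11 is a rectangle.
Width = 8 - 4 = 4
Height = 11
Area = width * height
= 4 * 11
= 44

44


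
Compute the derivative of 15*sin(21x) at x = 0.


Apply the chain rule to differentiate 15*sin(21x):
d/dx [15*sin(21x)]
= 15 * cos(21x) * d/dx(21x)
= 15 * 21 * cos(21x)
= 315 * cos(21x)
Evaluate at x = 0:
= 315 * cos(0)
= 315 * 1
= 315

315


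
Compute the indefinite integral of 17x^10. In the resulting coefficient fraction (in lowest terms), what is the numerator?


Apply the power rule for integration:
integral of ax^n dx = a/(n+1) * x^(n+1) + C
integral of 17x^10 dx
= 17/11 * x^11 + C
The coefficient in lowest terms is 17/11, and its numerator is 17

17


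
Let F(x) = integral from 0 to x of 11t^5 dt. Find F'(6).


By the Fundamental Theorem of Calculus (Part 1):
If F(x) = integral from 0 to x of f(t) dt, then F'(x) = f(x)
Here f(t) = 11t^5
So F'(x) = 11x^5
Evaluate at x = 6:
F'(6) = 11 * 6^5
= 11 * 7776
= 85536

85536


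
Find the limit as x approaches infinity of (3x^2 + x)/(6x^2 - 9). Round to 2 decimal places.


For limits at infinity with equal-degree polynomials,
we compare leading coefficients.
Numerator leading term: 3x^2
Denominator leading term: 6x^2
Divide both by x^2:
lim = (3 + 1/x) / (6 - 9/x^2)
As x -> infinity, the 1/x and 1/x^2 terms vanish:
= 3/6 = 1/2 = 0.50

0.50


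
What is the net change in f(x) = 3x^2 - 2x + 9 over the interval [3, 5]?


Net change = f(b) - f(a)
f(x) = 3x^2 - 2x + 9
Compute f(5):
f(5) = 3 * 5^2 - 2 * 5 + 9
= 75 - 10 + 9
= 74
Compute f(3):
f(3) = 3 * 3^2 - 2 * 3 + 9
= 27 - 6 + 9
= 30
Net change = 74 - 30 = 44

44


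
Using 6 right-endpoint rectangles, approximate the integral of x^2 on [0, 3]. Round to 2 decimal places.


Right Riemann sum uses right endpoints of each subinterval.
Interval: [0, 3], n = 6
dx = (3 - 0) / 6 = 1/2
Right endpoints: [1/2, 1, 3/2, 2, 5/2, 3]
f values: [1/4, 1, 9/4, 4, 25/4, 9]
Sum = dx * (sum of f values)
= 1/2 * 91/4
= 91/8 ≈ 11.38

11.38


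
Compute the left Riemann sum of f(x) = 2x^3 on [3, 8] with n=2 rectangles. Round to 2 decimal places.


Left Riemann sum uses left endpoints of each subinterval.
Interval: [3, 8], n = 2
dx = (8 - 3) / 2 = 5/2
Left endpoints: [3, 11/2]
f values: [54, 1331/4]
Sum = dx * (sum of f values)
= 5/2 * 1547/4
= 7735/8 ≈ 966.88

966.88


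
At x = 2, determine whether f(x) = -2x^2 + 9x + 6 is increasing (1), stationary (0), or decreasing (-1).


Compute f'(x) to determine behavior:
f'(x) = -4x + 9
f'(2) = -4 * 2 + 9
= -8 + 9
= 1
Since f'(2) > 0, the function is increasing (1)

1


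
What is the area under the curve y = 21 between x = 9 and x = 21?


The area under a constant function y = 21 is a rectangle.
Width = 21 - 9 = 12
Height = 21
Area = width * height
= 12 * 21
= 252

252


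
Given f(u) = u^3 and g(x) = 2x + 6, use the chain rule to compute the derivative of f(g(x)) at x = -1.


Using the chain rule: (f(g(x)))' = f'(g(x)) * g'(x)
First, find g(-1):
g(-1) = 2 * (-1) + 6 = 4
Next, f'(u) = 3u^2
And g'(x) = 2
So f'(g(-1)) * g'(-1)
= 3 * 4^2 * 2
= 3 * 16 * 2
= 96

96


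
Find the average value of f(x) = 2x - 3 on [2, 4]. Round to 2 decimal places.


Average value = 1/(b-a) * integral from a to b of f(x) dx
First compute the integral of 2x - 3:
F(x) = x^2 - 3x
F(4) = 1 * 16 - 3 * 4 = 4
F(2) = 1 * 4 - 3 * 2 = -2
Integral = 4 - (-2) = 6
Average = 6 / (4 - 2) = 6 / 2
= 3 = 3.00

3.00


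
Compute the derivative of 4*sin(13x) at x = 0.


Apply the chain rule to differentiate 4*sin(13x):
d/dx [4*sin(13x)]
= 4 * cos(13x) * d/dx(13x)
= 4 * 13 * cos(13x)
= 52 * cos(13x)
Evaluate at x = 0:
= 52 * cos(0)
= 52 * 1
= 52

52


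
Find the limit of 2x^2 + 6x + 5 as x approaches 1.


Since polynomials are continuous, we use direct substitution.
lim(x->1) of 2x^2 + 6x + 5
= 2 * 1^2 + 6 * 1 + 5
= 2 + 6 + 5
= 13

13


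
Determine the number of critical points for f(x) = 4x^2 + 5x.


Find where f'(x) = 0:
f'(x) = 8x + 5
Set f'(x) = 0:
8x + 5 = 0
x = -5 / 8 = -5/8
This is a linear equation in x, so there is exactly one solution.
Number of critical points: 1

1


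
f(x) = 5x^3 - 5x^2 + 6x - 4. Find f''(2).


First derivative:
f'(x) = 15x^2 - 10x + 6
Second derivative:
f''(x) = 30x - 10
Substitute x = 2:
f''(2) = 30 * 2 - 10
= 60 - 10
= 50

50


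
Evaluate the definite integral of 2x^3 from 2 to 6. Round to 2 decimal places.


Find the antiderivative of 2x^3:
F(x) = 2/4 * x^4
Apply the Fundamental Theorem of Calculus:
F(6) - F(2)
= 2/4 * 6^4 - 2/4 * 2^4
= 2/4 * (1296 - 16)
= 2/4 * 1280
= 640 = 640.00

640.00


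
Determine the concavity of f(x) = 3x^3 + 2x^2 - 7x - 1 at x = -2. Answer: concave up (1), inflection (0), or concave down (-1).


Concavity is determined by the sign of f''(x).
f(x) = 3x^3 + 2x^2 - 7x - 1
f'(x) = 9x^2 + 4x - 7
f''(x) = 18x + 4
f''(-2) = 18 * (-2) + 4
= -36 + 4
= -32
Since f''(-2) < 0, the function is concave down (-1)

-1


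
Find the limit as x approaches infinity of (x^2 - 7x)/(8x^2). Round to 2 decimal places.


For limits at infinity with equal-degree polynomials,
we compare leading coefficients.
Numerator leading term: x^2
Denominator leading term: 8x^2
Divide both by x^2:
lim = (1 - 7/x) / (8)
As x -> infinity, the 1/x and 1/x^2 terms vanish:
= 1/8 ≈ 0.13

0.13


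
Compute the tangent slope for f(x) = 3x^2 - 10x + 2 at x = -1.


The slope of the tangent line equals f'(x) at the point.
f(x) = 3x^2 - 10x + 2
f'(x) = 6x - 10
At x = -1:
f'(-1) = 6 * (-1) - 10
= -6 - 10
= -16

-16


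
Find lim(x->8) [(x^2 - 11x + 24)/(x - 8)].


Direct substitution gives 0/0, so we factor the numerator.
Factor: (x^2 - 11x + 24) = (x - 8)(x - 3)
Cancel the common factor (x - 8):
(x^2 - 11x + 24)/(x - 8) = (x - 3)
Now substitute x = 8:
= (8) - (3) = 5

5


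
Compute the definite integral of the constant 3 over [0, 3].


The integral of a constant k over [a, b] equals k * (b - a).
integral from 0 to 3 of 3 dx
= 3 * (3 - 0)
= 3 * 3
= 9

9


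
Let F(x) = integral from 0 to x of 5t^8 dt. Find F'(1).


By the Fundamental Theorem of Calculus (Part 1):
If F(x) = integral from 0 to x of f(t) dt, then F'(x) = f(x)
Here f(t) = 5t^8
So F'(x) = 5x^8
Evaluate at x = 1:
F'(1) = 5 * 1^8
= 5 * 1
= 5

5


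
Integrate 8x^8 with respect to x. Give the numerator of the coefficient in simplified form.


Apply the power rule for integration:
integral of ax^n dx = a/(n+1) * x^(n+1) + C
integral of 8x^8 dx
= 8/9 * x^9 + C
The coefficient in lowest terms is 8/9, and its numerator is 8

8


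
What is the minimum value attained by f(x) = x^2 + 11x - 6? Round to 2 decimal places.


For a quadratic f(x) = ax^2 + bx + c with a > 0, the minimum is at the vertex.
Vertex x-coordinate: x = -b/(2a)
x = -(11) / (2 * 1)
x = -11/2
Substitute back to find the minimum value:
f(-11/2) = 1 * (-11/2)^2 + 11 * (-11/2) - 6
= 121/4 - 121/2 - 6
= -145/4 = -36.25

-36.25


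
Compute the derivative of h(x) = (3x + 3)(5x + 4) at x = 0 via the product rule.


Let u(x) = 3x + 3 and v(x) = 5x + 4
u'(x) = 3
v'(x) = 5
Product rule: h'(x) = u'(x)*v(x) + u(x)*v'(x)
= 3 * (5x + 4) + (3x + 3) * 5
At x = 0:
u(0) = 3 * 0 + 3 = 3
v(0) = 5 * 0 + 4 = 4
h'(0) = 3 * 4 + 3 * 5
= 12 + 15
= 27

27


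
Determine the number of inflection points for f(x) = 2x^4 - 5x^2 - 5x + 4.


Inflection points occur where f''(x) = 0 and concavity changes.
f(x) = 2x^4 - 5x^2 - 5x + 4
f'(x) = 8x^3 - 10x - 5
f''(x) = 24x^2 - 10
This is a quadratic in x. Use the discriminant to count real roots.
Discriminant = (0)^2 - 4 * 24 * (-10)
= 0 - (-960)
= 960
Since discriminant > 0, f''(x) = 0 has 2 distinct real solutions.
A quadratic with two distinct real roots changes sign at each root, so concavity changes at both.
Number of inflection points: 2

2


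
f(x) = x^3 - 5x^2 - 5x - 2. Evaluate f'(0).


Differentiate f(x) = x^3 - 5x^2 - 5x - 2 term by term:
f'(x) = 3x^2 - 10x - 5
Substitute x = 0:
f'(0) = 3 * 0^2 - 10 * 0 - 5
= 0 + 0 - 5
= -5

-5
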